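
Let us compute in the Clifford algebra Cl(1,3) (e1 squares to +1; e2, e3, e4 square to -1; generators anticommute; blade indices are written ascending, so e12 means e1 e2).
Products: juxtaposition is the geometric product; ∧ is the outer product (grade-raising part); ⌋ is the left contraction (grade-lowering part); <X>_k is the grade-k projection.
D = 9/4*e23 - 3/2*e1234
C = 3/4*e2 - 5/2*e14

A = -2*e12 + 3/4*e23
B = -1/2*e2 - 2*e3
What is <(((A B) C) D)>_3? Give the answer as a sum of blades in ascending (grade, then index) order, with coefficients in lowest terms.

step 1: -e1 + 3/2*e2 - 3/8*e3 + 4*e123
step 2: -9/8 + 5/2*e4 - 3/4*e12 + 3*e13 + 9/32*e23 + 15/4*e124 - 15/16*e134 - 10*e234
step 3: -81/128 - 15*e1 - 45/32*e2 - 45/8*e3 + 45/2*e4 + 27/4*e12 + 27/16*e13 + 27/64*e14 - 81/32*e23 + 9/2*e24 + 9/8*e34 - 15/4*e123 - 135/64*e124 - 135/16*e134 + 45/8*e234 + 27/16*e1234
step 4: -15/4*e123 - 135/64*e124 - 135/16*e134 + 45/8*e234
Answer: -15/4*e123 - 135/64*e124 - 135/16*e134 + 45/8*e234


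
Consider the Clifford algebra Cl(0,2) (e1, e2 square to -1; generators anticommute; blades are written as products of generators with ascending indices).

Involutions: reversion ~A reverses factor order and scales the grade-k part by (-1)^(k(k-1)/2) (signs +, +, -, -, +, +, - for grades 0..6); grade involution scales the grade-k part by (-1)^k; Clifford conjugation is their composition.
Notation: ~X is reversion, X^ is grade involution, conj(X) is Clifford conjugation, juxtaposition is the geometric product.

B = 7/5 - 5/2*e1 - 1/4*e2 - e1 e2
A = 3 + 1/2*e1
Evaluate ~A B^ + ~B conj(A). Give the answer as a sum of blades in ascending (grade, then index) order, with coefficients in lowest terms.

first term: 59/20 + 41/5*e1 + 5/4*e2 - 23/8*e1 e2
second term: 59/20 - 41/5*e1 - 5/4*e2 + 23/8*e1 e2
Answer: 59/10


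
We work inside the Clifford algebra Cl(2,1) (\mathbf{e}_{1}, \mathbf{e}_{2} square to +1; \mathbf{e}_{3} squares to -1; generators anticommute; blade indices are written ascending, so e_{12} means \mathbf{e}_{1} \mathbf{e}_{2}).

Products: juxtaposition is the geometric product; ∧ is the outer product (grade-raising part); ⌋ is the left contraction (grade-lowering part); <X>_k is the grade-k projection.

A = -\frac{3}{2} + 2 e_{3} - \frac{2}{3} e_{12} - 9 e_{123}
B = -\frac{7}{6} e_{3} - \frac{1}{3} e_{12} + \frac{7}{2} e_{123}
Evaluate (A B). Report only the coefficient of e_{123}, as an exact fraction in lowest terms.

step 1: -\frac{529}{18} + \frac{13}{12} e_{3} - 17 e_{12} - \frac{185}{36} e_{123}
Answer: -\frac{185}{36}


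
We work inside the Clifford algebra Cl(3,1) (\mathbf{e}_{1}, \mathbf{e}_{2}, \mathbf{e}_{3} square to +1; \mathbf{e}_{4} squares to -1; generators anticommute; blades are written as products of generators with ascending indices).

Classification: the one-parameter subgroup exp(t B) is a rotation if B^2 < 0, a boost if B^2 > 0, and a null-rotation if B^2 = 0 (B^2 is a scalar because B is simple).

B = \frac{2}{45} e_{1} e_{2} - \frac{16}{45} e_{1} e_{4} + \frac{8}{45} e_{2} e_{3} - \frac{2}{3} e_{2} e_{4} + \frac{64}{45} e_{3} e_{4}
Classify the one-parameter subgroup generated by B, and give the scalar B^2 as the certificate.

B^2 term by term: the squares give (\frac{2}{45})^2*(e_{1} e_{2})^2 + (-\frac{16}{45})^2*(e_{1} e_{4})^2 + (\frac{8}{45})^2*(e_{2} e_{3})^2 + (-\frac{2}{3})^2*(e_{2} e_{4})^2 + (\frac{64}{45})^2*(e_{3} e_{4})^2 = \frac{4}{2025}*(-1) + \frac{256}{2025}*(+1) + \frac{64}{2025}*(-1) + \frac{4}{9}*(+1) + \frac{4096}{2025}*(+1) = \frac{64}{25} (each basis 2-blade squares to minus the product of its generators' squares); cross terms between blades sharing an index anticommute and cancel; the commuting (index-disjoint) pairs give grade-4 terms 2*c*c'*(blade product), which cancel blade by blade — e_{1} e_{2} e_{3} e_{4}: \frac{256}{2025} - \frac{256}{2025} = 0 — confirming B is simple. So B^2 = \frac{64}{25}.
Answer: boost, certificate B^2 = \frac{64}{25}. Certificate logic: \frac{64}{25} is a conjugation-invariant scalar, so its sign fixes rotation versus boost versus null-rotation outright.


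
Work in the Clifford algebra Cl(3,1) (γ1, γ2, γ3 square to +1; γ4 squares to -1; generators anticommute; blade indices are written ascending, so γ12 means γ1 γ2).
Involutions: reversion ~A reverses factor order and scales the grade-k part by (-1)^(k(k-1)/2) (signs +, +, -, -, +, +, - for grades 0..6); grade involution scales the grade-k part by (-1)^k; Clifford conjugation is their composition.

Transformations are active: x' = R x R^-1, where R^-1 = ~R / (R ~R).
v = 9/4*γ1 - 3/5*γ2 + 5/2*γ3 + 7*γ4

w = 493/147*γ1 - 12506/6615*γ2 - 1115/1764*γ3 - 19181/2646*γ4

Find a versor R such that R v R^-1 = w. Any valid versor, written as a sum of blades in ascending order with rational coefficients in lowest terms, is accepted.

Here q(v) = q(w) = -14931/400; the classical choice R = v + w = 3295/588*γ1 - 3295/1323*γ2 + 3295/1764*γ3 - 659/2646*γ4 then realises v -> w under the sandwich.
Answer: 3295/588*γ1 - 3295/1323*γ2 + 3295/1764*γ3 - 659/2646*γ4


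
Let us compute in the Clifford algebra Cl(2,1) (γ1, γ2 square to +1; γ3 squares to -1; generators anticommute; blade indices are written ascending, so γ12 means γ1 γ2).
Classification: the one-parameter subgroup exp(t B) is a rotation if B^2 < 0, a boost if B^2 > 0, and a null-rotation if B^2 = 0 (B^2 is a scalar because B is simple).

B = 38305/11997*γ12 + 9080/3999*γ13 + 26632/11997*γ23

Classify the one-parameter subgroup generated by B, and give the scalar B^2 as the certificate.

B^2 term by term: the squares give (38305/11997)^2*(γ12)^2 + (9080/3999)^2*(γ13)^2 + (26632/11997)^2*(γ23)^2 = 1467273025/143928009*(-1) + 82446400/15992001*(+1) + 709263424/143928009*(+1) = -1/9 (each basis 2-blade squares to minus the product of its generators' squares); cross terms between blades sharing an index anticommute and cancel. So B^2 = -1/9.
Answer: rotation, certificate B^2 = -1/9. The invariant at work: B^2 = -1/9 is unchanged by conjugation, hence its sign classifies the subgroup whatever basis B is written in.


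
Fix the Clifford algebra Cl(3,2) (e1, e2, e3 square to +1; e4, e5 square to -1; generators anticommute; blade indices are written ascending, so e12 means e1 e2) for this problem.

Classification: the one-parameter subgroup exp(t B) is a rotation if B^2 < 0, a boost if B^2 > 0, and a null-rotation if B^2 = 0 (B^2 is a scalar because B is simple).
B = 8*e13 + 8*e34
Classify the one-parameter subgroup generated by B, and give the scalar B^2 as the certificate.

B^2 term by term: the squares give (8)^2*(e13)^2 + (8)^2*(e34)^2 = 64*(-1) + 64*(+1) = 0 (each basis 2-blade squares to minus the product of its generators' squares); cross terms between blades sharing an index anticommute and cancel. So B^2 = 0.
Answer: null-rotation, certificate B^2 = 0. Key observation: B^2 = 0 is a conjugation invariant, so its sign decides the class regardless of the surface form of B.


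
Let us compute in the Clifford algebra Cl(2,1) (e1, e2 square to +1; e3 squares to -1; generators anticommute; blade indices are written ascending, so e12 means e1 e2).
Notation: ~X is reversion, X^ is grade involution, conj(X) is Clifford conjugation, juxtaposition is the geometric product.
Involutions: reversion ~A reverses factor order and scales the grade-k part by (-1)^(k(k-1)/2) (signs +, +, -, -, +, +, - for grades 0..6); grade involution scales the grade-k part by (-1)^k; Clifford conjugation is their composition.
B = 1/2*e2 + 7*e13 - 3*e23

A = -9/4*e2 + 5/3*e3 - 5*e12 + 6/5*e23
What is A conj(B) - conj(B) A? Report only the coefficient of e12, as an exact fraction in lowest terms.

first term: 189/40 - 55/6*e1 + 5*e2 - 123/20*e3 + 42/5*e12 - 15*e13 - 205/6*e23 - 63/4*e123
second term: 189/40 + 55/6*e1 - 5*e2 + 123/20*e3 - 42/5*e12 + 15*e13 + 205/6*e23 - 63/4*e123
Answer: 84/5


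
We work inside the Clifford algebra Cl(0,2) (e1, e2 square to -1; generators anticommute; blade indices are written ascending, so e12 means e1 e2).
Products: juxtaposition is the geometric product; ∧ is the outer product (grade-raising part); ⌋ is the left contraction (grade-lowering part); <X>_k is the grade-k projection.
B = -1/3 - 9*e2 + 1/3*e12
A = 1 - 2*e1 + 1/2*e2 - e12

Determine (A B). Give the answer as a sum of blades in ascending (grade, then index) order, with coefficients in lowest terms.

step 1: 9/2 - 49/6*e1 - 17/2*e2 + 56/3*e12
Answer: 9/2 - 49/6*e1 - 17/2*e2 + 56/3*e12


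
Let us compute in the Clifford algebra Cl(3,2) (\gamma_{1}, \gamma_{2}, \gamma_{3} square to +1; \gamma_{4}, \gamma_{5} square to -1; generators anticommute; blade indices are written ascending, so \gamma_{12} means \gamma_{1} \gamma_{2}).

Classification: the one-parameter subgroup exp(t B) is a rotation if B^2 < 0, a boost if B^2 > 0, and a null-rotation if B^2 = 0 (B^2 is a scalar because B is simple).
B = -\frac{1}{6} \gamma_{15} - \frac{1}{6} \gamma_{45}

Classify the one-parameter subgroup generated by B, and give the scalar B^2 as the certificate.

B^2 term by term: the squares give (-\frac{1}{6})^2*(\gamma_{15})^2 + (-\frac{1}{6})^2*(\gamma_{45})^2 = \frac{1}{36}*(+1) + \frac{1}{36}*(-1) = 0 (each basis 2-blade squares to minus the product of its generators' squares); cross terms between blades sharing an index anticommute and cancel. So B^2 = 0.
Answer: null-rotation, certificate B^2 = 0. Why this suffices: the scalar 0 survives any versor conjugation, so its sign alone determines the class however B is presented.


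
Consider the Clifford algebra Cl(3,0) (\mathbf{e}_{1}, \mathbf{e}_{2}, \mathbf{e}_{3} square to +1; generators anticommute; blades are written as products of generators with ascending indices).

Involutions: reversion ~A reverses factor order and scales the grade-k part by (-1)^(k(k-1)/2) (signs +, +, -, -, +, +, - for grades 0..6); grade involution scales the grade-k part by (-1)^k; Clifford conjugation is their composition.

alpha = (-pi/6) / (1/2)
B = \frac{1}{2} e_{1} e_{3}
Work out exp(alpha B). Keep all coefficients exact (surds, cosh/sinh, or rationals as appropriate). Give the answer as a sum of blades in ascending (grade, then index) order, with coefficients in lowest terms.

B^2 = (\frac{1}{2})^2*(e_{1} e_{3})^2 = \frac{1}{4}*(-1) = -\frac{1}{4} (a basis 2-blade squares to minus the product of its generators' squares).
B^2 = -\frac{1}{4} — since the square is negative, the closed form is circular: l = \frac{1}{2}, alpha*l = - \frac{\pi}{6}, so exp(alpha B) = cos(- \frac{\pi}{6}) + (sin(- \frac{\pi}{6})/(\frac{1}{2}))*B = \frac{\sqrt{3}}{2} + (-1)*B.
Answer: \frac{\sqrt{3}}{2} - \frac{1}{2} e_{1} e_{3}


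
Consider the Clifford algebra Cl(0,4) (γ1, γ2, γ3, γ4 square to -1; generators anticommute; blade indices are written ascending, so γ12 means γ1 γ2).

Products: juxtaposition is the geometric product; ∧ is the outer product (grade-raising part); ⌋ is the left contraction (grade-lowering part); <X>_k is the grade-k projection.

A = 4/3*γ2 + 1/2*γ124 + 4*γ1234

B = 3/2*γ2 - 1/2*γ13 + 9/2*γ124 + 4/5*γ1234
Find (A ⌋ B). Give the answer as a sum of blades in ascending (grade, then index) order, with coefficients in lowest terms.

step 1: 69/20 - 2/5*γ3 + 6*γ14 + 16/15*γ134
Answer: 69/20 - 2/5*γ3 + 6*γ14 + 16/15*γ134


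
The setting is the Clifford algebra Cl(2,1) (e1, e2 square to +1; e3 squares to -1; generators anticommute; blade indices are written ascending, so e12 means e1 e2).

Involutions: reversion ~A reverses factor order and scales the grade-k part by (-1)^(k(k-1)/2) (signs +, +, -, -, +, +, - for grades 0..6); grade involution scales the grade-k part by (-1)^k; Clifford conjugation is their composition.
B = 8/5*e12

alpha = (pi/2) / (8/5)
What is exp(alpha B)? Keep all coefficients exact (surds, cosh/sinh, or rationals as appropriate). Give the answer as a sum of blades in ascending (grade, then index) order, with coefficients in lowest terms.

B^2 = (8/5)^2*(e12)^2 = 64/25*(-1) = -64/25 (a basis 2-blade squares to minus the product of its generators' squares).
B^2 = -64/25 — a negative square means the series sums to a rotation: l = 8/5, alpha*l = pi/2, so exp(alpha B) = cos(pi/2) + (sin(pi/2)/(8/5))*B = 0 + (5/8)*B.
Answer: e12


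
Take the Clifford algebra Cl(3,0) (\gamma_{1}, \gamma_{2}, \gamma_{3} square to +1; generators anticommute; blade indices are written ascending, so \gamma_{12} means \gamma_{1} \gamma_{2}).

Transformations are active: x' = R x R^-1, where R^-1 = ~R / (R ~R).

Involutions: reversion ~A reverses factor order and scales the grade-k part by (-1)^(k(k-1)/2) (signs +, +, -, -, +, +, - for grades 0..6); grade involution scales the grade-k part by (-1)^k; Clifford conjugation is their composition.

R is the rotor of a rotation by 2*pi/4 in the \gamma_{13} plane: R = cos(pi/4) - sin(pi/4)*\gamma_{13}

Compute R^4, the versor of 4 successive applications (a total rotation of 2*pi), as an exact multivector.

Half-angle bookkeeping: 4 applications in \gamma_{13} add up to rotor phase 4*pi/4 = \pi, so R^4 = cos(\pi) - sin(\pi)*\gamma_{13}.
cos(\pi) = -1 and sin(\pi) = 0, so R^4 = -1. The total rotation 2*pi is 1 full turn, so every vector returns to itself, yet the rotor is -1, on the OTHER sheet of the double cover (an odd number of 2*pi turns).
Answer: -1


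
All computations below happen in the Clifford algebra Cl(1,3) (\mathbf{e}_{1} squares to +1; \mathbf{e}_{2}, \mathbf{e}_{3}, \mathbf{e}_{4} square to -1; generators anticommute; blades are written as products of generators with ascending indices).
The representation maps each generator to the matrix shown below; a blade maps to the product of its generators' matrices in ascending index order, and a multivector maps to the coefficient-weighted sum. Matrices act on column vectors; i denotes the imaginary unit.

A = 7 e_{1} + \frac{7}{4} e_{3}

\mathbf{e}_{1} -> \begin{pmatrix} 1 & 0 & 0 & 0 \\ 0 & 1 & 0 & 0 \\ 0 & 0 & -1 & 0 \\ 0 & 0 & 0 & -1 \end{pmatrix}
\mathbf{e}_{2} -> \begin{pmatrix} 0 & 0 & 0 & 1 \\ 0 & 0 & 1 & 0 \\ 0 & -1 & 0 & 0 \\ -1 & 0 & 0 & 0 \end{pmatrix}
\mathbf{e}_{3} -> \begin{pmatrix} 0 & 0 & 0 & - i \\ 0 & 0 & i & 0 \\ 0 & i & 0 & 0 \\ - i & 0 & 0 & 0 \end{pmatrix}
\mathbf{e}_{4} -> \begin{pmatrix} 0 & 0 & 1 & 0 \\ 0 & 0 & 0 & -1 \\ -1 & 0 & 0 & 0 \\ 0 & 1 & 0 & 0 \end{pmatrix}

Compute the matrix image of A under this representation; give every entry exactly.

M = (7)*rho(e_{1}) + (\frac{7}{4})*rho(e_{3}), summed entrywise:
Answer: \begin{pmatrix} 7 & 0 & 0 & - \frac{7 i}{4} \\ 0 & 7 & \frac{7 i}{4} & 0 \\ 0 & \frac{7 i}{4} & -7 & 0 \\ - \frac{7 i}{4} & 0 & 0 & -7 \end{pmatrix}


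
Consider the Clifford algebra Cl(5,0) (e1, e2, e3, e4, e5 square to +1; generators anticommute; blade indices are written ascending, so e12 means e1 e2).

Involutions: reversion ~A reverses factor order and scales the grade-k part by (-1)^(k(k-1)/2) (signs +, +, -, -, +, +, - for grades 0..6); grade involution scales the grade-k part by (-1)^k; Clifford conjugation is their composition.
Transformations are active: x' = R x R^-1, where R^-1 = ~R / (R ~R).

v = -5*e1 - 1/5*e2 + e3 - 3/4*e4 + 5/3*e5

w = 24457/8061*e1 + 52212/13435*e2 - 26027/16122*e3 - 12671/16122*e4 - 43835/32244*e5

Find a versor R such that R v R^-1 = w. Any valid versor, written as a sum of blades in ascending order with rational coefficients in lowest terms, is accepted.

Construction: equal norms (both 105769/3600) license R = v + w = -15848/8061*e1 + 9905/2687*e2 - 9905/16122*e3 - 49525/32244*e4 + 9905/32244*e5 — nothing changes along that direction, while (v - w)/2 changes sign, so v maps onto w.
Answer: -15848/8061*e1 + 9905/2687*e2 - 9905/16122*e3 - 49525/32244*e4 + 9905/32244*e5


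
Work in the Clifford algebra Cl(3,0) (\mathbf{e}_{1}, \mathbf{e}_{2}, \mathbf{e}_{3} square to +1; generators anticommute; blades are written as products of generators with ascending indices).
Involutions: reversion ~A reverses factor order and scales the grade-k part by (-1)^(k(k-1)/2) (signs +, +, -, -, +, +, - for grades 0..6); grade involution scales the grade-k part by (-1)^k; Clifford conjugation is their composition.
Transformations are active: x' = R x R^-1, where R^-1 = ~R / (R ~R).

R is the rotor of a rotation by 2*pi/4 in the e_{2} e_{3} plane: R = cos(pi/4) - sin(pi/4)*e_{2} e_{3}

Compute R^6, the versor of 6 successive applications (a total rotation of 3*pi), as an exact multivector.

Rotor phase runs at HALF the rotation angle; powers of one rotor simply add phase, so after 6 steps in e_{2} e_{3} the phase is 6*pi/4 = \frac{3 \pi}{2} and R^6 = cos(\frac{3 \pi}{2}) - sin(\frac{3 \pi}{2})*e_{2} e_{3}.
cos(\frac{3 \pi}{2}) = 0 and sin(\frac{3 \pi}{2}) = -1, so R^6 = e_{2} e_{3}. The net rotation is 1*pi (after discarding 1 full turn, each of which contributes a factor -1 to the rotor); the rotor keeps the half-angle phase exactly.
Answer: e_{2} e_{3}


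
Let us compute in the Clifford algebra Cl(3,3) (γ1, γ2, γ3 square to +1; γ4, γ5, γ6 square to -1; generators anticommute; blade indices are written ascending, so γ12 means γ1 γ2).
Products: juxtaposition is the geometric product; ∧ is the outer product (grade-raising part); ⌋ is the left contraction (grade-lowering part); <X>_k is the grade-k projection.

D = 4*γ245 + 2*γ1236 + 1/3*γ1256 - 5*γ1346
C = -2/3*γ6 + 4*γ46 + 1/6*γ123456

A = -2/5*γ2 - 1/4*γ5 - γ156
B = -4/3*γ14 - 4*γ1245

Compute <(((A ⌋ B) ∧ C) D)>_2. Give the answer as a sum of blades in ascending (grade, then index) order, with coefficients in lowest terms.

step 1: γ124 - 8/5*γ145
step 2: -2/3*γ1246 + 16/15*γ1456
step 3: 10/3*γ23 - 16/45*γ24 - 4/3*γ34 - 16/3*γ35 + 2/9*γ45 + 64/15*γ126 + 8/3*γ156 + 32/15*γ2345
step 4: 10/3*γ23 - 16/45*γ24 - 4/3*γ34 - 16/3*γ35 + 2/9*γ45
Answer: 10/3*γ23 - 16/45*γ24 - 4/3*γ34 - 16/3*γ35 + 2/9*γ45


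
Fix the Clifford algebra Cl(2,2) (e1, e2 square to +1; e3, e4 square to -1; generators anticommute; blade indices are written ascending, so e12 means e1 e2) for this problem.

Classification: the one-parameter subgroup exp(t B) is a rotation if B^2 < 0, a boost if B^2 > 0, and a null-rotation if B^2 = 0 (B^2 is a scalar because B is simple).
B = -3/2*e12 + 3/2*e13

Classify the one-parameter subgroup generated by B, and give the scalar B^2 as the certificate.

B^2 term by term: the squares give (-3/2)^2*(e12)^2 + (3/2)^2*(e13)^2 = 9/4*(-1) + 9/4*(+1) = 0 (each basis 2-blade squares to minus the product of its generators' squares); cross terms between blades sharing an index anticommute and cancel. So B^2 = 0.
Answer: null-rotation, certificate B^2 = 0. The invariant at work: B^2 = 0 is unchanged by conjugation, hence its sign classifies the subgroup whatever basis B is written in.


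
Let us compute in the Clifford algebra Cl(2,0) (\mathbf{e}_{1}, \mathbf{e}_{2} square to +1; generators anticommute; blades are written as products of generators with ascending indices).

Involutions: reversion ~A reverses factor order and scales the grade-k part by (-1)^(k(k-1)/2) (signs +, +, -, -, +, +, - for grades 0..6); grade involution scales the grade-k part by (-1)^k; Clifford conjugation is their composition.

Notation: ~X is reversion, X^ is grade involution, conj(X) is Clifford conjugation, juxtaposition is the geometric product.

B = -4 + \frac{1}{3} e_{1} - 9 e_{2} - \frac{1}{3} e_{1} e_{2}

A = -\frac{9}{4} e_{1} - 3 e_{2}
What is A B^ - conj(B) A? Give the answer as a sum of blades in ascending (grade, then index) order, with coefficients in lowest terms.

first term: -\frac{105}{4} + 8 e_{1} + \frac{51}{4} e_{2} - \frac{85}{4} e_{1} e_{2}
second term: -\frac{105}{4} + 8 e_{1} + \frac{51}{4} e_{2} + \frac{85}{4} e_{1} e_{2}
Answer: -\frac{85}{2} e_{1} e_{2}


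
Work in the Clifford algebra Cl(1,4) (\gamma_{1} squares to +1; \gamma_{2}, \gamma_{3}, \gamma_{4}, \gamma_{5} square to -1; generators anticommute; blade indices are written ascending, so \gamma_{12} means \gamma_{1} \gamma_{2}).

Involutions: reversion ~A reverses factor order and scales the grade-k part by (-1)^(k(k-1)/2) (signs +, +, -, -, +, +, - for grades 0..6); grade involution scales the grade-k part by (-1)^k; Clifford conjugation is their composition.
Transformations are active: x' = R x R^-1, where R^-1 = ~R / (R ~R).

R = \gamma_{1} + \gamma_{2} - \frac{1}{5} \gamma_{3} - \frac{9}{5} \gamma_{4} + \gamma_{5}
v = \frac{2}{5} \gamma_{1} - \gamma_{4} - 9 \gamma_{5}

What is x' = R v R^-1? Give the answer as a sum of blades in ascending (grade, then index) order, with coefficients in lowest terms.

~R = \gamma_{1} + \gamma_{2} - \frac{1}{5} \gamma_{3} - \frac{9}{5} \gamma_{4} + \gamma_{5}, and R ~R = -\frac{107}{25}, so R^-1 = ~R / (-\frac{107}{25}).
R v = \frac{38}{5} - \frac{2}{5} \gamma_{12} + \frac{2}{25} \gamma_{13} - \frac{7}{25} \gamma_{14} - \frac{47}{5} \gamma_{15} - \gamma_{24} - 9 \gamma_{25} + \frac{1}{5} \gamma_{34} + \frac{9}{5} \gamma_{35} + \frac{86}{5} \gamma_{45}
Answer: -\frac{2114}{535} \gamma_{1} - \frac{380}{107} \gamma_{2} + \frac{76}{107} \gamma_{3} + \frac{791}{107} \gamma_{4} + \frac{583}{107} \gamma_{5}


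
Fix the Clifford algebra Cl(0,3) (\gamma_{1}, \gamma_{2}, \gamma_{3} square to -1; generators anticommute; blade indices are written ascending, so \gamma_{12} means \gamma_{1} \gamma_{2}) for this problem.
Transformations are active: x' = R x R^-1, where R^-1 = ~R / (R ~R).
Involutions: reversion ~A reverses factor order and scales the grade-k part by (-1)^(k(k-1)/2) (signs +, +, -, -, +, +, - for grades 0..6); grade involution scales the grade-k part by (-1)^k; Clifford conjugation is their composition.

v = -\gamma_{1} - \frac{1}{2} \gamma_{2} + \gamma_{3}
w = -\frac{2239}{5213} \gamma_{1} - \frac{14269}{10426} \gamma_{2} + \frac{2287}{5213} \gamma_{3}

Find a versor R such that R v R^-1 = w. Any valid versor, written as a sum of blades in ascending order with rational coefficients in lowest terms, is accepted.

Take R = v + w = -\frac{7452}{5213} \gamma_{1} - \frac{9741}{5213} \gamma_{2} + \frac{7500}{5213} \gamma_{3}. Because q(v) = q(w) = -\frac{9}{4}, conjugation by R sends v exactly to w.
Answer: -\frac{7452}{5213} \gamma_{1} - \frac{9741}{5213} \gamma_{2} + \frac{7500}{5213} \gamma_{3}


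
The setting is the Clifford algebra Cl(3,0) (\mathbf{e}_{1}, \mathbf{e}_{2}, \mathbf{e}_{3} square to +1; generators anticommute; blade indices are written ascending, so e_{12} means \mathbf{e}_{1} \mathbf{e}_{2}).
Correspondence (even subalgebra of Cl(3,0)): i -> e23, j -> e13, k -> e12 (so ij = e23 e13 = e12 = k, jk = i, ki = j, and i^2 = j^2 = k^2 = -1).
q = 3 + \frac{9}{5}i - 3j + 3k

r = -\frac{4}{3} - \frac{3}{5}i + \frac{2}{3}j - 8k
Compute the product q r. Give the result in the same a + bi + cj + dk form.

In blades: q = 3 + 3 e_{12} - 3 e_{13} + \frac{9}{5} e_{23}, r = -\frac{4}{3} - 8 e_{12} + \frac{2}{3} e_{13} - \frac{3}{5} e_{23}.
Distribute q over r term by term (generator squares from the signature, products reordered to ascending indices): (3)*r = -4 - 24 e_{12} + 2 e_{13} - \frac{9}{5} e_{23}; (3 e_{12})*r = 24 - 4 e_{12} - \frac{9}{5} e_{13} - 2 e_{23}; (-3 e_{13})*r = 2 - \frac{9}{5} e_{12} + 4 e_{13} + 24 e_{23}; (\frac{9}{5} e_{23})*r = \frac{27}{25} + \frac{6}{5} e_{12} + \frac{72}{5} e_{13} - \frac{12}{5} e_{23}.
Sum: \frac{577}{25} - \frac{143}{5} e_{12} + \frac{93}{5} e_{13} + \frac{89}{5} e_{23}; translating back through the correspondence:
Answer: \frac{577}{25} + \frac{89}{5}i + \frac{93}{5}j - \frac{143}{5}k


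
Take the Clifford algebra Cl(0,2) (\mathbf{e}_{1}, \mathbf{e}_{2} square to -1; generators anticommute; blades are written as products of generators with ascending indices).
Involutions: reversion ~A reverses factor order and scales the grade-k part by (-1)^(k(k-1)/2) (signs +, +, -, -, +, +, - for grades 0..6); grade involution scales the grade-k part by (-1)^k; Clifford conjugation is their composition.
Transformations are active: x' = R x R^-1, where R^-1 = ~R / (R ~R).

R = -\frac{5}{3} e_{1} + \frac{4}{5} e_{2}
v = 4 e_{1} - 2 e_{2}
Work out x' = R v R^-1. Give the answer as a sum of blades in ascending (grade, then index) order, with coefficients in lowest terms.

~R = -\frac{5}{3} e_{1} + \frac{4}{5} e_{2}, and R ~R = -\frac{769}{225}, so R^-1 = ~R / (-\frac{769}{225}).
R v = \frac{124}{15} + \frac{2}{15} e_{1} e_{2}
Answer: \frac{3124}{769} e_{1} - \frac{1438}{769} e_{2}


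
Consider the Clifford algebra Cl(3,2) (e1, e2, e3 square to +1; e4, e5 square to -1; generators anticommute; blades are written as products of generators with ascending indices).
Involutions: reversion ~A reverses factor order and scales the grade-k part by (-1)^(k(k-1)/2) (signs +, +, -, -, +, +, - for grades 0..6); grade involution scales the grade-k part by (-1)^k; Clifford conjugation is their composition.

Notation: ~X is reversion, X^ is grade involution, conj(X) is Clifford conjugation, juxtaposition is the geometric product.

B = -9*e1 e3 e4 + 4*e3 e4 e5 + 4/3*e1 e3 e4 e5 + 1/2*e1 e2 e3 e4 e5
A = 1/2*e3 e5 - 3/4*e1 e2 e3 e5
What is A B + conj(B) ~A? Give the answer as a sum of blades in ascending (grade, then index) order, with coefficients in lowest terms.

first term: -19/8*e4 - 2/3*e1 e4 - e2 e4 + 11/4*e1 e2 e4 - 9/2*e1 e4 e5 - 27/4*e2 e4 e5
second term: 19/8*e4 + 2/3*e1 e4 + e2 e4 + 11/4*e1 e2 e4 - 9/2*e1 e4 e5 - 27/4*e2 e4 e5
Answer: 11/2*e1 e2 e4 - 9*e1 e4 e5 - 27/2*e2 e4 e5


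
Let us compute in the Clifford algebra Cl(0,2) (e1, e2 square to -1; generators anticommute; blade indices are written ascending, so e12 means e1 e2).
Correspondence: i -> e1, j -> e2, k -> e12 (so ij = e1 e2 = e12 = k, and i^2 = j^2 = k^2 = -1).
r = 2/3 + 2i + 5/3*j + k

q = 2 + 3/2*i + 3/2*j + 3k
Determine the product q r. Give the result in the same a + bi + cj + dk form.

In blades: q = 2 + 3/2*e1 + 3/2*e2 + 3*e12, r = 2/3 + 2*e1 + 5/3*e2 + e12.
Distribute q over r term by term (generator squares from the signature, products reordered to ascending indices): (2)*r = 4/3 + 4*e1 + 10/3*e2 + 2*e12; (3/2*e1)*r = -3 + e1 - 3/2*e2 + 5/2*e12; (3/2*e2)*r = -5/2 + 3/2*e1 + e2 - 3*e12; (3*e12)*r = -3 - 5*e1 + 6*e2 + 2*e12.
Sum: -43/6 + 3/2*e1 + 53/6*e2 + 7/2*e12; translating back through the correspondence:
Answer: -43/6 + 3/2*i + 53/6*j + 7/2*k


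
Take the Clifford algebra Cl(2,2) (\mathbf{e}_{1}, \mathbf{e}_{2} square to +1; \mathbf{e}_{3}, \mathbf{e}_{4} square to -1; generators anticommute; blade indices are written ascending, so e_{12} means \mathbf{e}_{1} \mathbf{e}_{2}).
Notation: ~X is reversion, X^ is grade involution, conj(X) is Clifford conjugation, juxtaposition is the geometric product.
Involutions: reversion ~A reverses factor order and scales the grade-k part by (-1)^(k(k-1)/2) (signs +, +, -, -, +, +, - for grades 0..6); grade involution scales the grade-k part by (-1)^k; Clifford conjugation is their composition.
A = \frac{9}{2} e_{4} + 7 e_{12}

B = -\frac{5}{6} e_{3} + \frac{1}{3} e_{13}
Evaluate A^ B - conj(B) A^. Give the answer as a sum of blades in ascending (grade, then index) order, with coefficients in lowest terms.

first term: -\frac{7}{3} e_{23} - \frac{15}{4} e_{34} - \frac{35}{6} e_{123} - \frac{3}{2} e_{134}
second term: -\frac{7}{3} e_{23} - \frac{15}{4} e_{34} + \frac{35}{6} e_{123} + \frac{3}{2} e_{134}
Answer: -\frac{35}{3} e_{123} - 3 e_{134}


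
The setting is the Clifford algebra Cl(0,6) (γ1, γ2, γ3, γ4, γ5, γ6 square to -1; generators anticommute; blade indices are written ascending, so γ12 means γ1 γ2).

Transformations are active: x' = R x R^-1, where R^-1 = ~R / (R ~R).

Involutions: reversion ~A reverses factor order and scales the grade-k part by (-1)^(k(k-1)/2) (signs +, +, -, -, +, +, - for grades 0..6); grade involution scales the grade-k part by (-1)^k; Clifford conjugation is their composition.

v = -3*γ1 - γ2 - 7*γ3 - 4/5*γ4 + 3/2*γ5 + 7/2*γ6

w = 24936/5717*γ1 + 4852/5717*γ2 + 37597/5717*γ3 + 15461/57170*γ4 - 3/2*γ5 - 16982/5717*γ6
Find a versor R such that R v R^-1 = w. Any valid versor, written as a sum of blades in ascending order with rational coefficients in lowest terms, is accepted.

Take R = v + w = 7785/5717*γ1 - 865/5717*γ2 - 2422/5717*γ3 - 6055/11434*γ4 + 6055/11434*γ6. Because q(v) = q(w) = -3707/50, conjugation by R sends v exactly to w.
Answer: 7785/5717*γ1 - 865/5717*γ2 - 2422/5717*γ3 - 6055/11434*γ4 + 6055/11434*γ6


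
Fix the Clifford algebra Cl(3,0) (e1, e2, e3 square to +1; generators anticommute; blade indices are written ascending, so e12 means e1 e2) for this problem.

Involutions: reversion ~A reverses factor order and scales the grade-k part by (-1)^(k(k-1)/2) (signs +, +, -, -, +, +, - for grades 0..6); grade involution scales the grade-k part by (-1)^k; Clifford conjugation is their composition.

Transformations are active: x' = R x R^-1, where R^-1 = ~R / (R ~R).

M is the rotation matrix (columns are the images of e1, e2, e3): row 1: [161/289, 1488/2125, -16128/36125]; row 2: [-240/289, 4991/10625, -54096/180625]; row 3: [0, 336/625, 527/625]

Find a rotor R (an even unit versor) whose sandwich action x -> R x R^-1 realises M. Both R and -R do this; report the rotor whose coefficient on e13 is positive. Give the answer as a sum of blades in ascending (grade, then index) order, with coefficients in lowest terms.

Method: write R = a + b12*e12 + b13*e13 + b23*e23 with a^2 + b12^2 + b13^2 + b23^2 = 1 (so R^-1 = ~R). Expanding the columns R e_j ~R gives tr M = 4a^2 - 1 and, from the antisymmetric part, M21 - M12 = -4a*b12, M13 - M31 = 4a*b13, M32 - M23 = -4a*b23.
Here tr M = 13511/7225, so a^2 = (1 + tr M)/4 = 5184/7225 and a = ±72/85. Taking a = 72/85: M21 - M12 = -55296/36125, M13 - M31 = -16128/36125, M32 - M23 = 6048/7225, giving b12 = 192/425, b13 = -56/425, b23 = -21/85, i.e. R = 72/85 + 192/425*e12 - 56/425*e13 - 21/85*e23.
Its e13 coefficient is negative, so report the other preimage -R.
Answer: -72/85 - 192/425*e12 + 56/425*e13 + 21/85*e23. Sheet selection: the two-to-one cover makes ±R indistinguishable at the matrix level (trace 13511/7225), so uniqueness comes from the required sign on e13.


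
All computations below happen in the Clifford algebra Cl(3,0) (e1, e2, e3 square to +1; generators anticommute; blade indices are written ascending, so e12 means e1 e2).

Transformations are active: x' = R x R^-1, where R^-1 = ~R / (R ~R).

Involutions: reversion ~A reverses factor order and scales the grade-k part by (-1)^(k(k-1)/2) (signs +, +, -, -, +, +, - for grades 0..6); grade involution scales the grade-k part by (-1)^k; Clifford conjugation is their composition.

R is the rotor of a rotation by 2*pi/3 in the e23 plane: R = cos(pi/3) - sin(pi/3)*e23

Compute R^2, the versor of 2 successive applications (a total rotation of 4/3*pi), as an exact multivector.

Half-angle bookkeeping: 2 applications in e23 add up to rotor phase 2*pi/3 = 2*pi/3, so R^2 = cos(2*pi/3) - sin(2*pi/3)*e23.
cos(2*pi/3) = -1/2 and sin(2*pi/3) = sqrt(3)/2, so R^2 = -1/2 - sqrt(3)/2*e23. The net rotation is 4/3*pi; the rotor keeps the half-angle phase exactly.
Answer: -1/2 - sqrt(3)/2*e23


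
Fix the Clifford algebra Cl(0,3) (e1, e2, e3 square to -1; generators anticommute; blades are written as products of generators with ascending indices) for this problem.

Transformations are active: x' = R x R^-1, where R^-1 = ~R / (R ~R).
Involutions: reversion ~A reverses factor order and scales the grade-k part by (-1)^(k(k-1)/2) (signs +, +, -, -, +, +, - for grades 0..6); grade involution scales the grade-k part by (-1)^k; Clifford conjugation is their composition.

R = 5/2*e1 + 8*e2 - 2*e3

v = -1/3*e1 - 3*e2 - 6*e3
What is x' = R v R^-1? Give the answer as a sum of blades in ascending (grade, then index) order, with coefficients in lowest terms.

~R = 5/2*e1 + 8*e2 - 2*e3, and R ~R = -297/4, so R^-1 = ~R / (-297/4).
R v = 77/6 - 29/6*e1 e2 - 47/3*e1 e3 - 54*e2 e3
Answer: -43/81*e1 + 19/81*e2 + 542/81*e3


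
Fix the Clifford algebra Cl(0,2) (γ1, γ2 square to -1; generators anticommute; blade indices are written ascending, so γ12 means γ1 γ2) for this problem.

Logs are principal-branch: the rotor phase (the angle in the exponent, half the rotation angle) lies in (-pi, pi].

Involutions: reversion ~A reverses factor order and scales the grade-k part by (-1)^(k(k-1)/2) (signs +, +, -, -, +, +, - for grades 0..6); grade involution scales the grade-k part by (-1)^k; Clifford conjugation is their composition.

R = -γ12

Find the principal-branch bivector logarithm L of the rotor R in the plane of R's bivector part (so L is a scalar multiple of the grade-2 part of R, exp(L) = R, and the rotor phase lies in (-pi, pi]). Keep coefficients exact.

The scalar part of R is 0, so the principal-branch rotor phase is pinned; divide the bivector part by its sine to get the unit plane — L is the phase times that plane.
Concretely: cos(phase) = 0 gives phase = ±pi/2, and since phase/sin(phase) is even the sign is immaterial: L = (phase/sin(phase)) * <R>_2 = (pi/2) * <R>_2.
Answer: -pi/2*γ12


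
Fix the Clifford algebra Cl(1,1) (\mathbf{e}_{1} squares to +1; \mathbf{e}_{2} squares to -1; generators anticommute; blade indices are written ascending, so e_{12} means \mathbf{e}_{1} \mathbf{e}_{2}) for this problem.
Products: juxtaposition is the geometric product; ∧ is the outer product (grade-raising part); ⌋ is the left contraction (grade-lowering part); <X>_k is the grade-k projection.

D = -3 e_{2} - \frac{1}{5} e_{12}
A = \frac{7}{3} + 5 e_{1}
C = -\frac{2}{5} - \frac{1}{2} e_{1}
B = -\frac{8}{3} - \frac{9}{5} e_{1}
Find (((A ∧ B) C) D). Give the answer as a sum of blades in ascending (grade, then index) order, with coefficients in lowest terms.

step 1: -\frac{56}{9} - \frac{263}{15} e_{1}
step 2: \frac{1013}{90} + \frac{2278}{225} e_{1}
step 3: -\frac{80531}{2250} e_{2} - \frac{14681}{450} e_{12}
Answer: -\frac{80531}{2250} e_{2} - \frac{14681}{450} e_{12}


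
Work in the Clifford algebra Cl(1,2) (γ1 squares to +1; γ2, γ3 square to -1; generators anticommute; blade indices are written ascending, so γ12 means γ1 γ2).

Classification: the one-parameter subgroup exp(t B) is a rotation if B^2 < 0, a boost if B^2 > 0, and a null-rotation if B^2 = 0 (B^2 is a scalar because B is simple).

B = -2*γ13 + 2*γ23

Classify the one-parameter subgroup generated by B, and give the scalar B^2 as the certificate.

B^2 term by term: the squares give (-2)^2*(γ13)^2 + (2)^2*(γ23)^2 = 4*(+1) + 4*(-1) = 0 (each basis 2-blade squares to minus the product of its generators' squares); cross terms between blades sharing an index anticommute and cancel. So B^2 = 0.
Answer: null-rotation, certificate B^2 = 0. Key observation: B^2 = 0 is a conjugation invariant, so its sign decides the class regardless of the surface form of B.


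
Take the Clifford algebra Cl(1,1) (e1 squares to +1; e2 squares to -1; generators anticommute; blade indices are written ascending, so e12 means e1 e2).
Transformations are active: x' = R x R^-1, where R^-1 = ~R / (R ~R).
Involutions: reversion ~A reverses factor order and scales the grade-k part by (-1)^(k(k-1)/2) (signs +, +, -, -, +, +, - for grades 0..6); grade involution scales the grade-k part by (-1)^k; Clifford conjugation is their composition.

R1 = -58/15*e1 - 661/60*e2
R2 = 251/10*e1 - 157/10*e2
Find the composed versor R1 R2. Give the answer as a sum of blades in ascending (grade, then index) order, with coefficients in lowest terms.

Distribute over the terms of R1 (each basis-blade product reordered to ascending indices, repeated generators contracted through their squares):
(-58/15*e1) R2 = -7279/75 + 4553/75*e12
(-661/60*e2) R2 = -103777/600 + 165911/600*e12
Summing the partial products and collecting blades:
Answer: -54003/200 + 13489/40*e12


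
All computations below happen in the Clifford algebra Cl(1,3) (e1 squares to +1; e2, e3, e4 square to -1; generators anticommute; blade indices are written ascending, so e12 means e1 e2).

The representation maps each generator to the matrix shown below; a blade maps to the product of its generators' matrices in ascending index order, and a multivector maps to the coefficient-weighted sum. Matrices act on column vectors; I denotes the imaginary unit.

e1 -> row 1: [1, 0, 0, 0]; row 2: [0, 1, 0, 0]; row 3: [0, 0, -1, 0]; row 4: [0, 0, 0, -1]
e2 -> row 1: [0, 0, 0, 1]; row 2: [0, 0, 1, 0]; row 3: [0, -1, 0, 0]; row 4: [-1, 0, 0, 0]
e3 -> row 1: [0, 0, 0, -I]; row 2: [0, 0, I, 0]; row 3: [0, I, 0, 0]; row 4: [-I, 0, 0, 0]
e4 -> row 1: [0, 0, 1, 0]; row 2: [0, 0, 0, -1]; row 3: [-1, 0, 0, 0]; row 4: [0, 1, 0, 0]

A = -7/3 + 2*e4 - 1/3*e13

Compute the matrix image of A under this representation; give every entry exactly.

Bivector images (products of the table entries): rho(e13) = rho(e1)rho(e3) = row 1: [0, 0, 0, -I]; row 2: [0, 0, I, 0]; row 3: [0, -I, 0, 0]; row 4: [I, 0, 0, 0].
M = (-7/3)*1 + (2)*rho(e4) + (-1/3)*rho(e13), summed entrywise (1 is the identity matrix):
Answer: row 1: [-7/3, 0, 2, I/3]; row 2: [0, -7/3, -I/3, -2]; row 3: [-2, I/3, -7/3, 0]; row 4: [-I/3, 2, 0, -7/3]


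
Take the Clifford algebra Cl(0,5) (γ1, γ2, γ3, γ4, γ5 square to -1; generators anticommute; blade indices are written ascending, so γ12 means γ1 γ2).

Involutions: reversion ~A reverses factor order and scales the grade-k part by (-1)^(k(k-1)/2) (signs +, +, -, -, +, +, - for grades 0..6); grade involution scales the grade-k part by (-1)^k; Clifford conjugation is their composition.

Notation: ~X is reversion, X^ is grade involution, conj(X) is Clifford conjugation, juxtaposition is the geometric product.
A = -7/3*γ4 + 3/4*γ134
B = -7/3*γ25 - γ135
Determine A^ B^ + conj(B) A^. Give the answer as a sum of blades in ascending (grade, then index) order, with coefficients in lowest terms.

first term: 3/4*γ45 + 49/9*γ245 + 7/3*γ1345 + 7/4*γ12345
second term: 3/4*γ45 - 49/9*γ245 + 7/3*γ1345 - 7/4*γ12345
Answer: 3/2*γ45 + 14/3*γ1345


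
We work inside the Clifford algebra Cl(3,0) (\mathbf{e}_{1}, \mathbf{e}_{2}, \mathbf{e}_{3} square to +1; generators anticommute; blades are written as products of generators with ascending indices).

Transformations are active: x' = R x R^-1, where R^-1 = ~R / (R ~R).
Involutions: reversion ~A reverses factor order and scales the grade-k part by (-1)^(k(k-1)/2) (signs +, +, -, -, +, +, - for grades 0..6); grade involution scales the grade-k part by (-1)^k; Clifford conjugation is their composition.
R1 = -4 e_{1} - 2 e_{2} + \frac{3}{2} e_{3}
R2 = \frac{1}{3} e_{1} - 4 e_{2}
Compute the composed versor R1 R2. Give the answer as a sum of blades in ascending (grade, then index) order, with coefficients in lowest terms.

Distribute over the terms of R2 (each basis-blade product reordered to ascending indices, repeated generators contracted through their squares):
R1 (\frac{1}{3} e_{1}) = -\frac{4}{3} + \frac{2}{3} e_{1} e_{2} - \frac{1}{2} e_{1} e_{3}
R1 (-4 e_{2}) = 8 + 16 e_{1} e_{2} + 6 e_{2} e_{3}
Summing the partial products and collecting blades:
Answer: \frac{20}{3} + \frac{50}{3} e_{1} e_{2} - \frac{1}{2} e_{1} e_{3} + 6 e_{2} e_{3}


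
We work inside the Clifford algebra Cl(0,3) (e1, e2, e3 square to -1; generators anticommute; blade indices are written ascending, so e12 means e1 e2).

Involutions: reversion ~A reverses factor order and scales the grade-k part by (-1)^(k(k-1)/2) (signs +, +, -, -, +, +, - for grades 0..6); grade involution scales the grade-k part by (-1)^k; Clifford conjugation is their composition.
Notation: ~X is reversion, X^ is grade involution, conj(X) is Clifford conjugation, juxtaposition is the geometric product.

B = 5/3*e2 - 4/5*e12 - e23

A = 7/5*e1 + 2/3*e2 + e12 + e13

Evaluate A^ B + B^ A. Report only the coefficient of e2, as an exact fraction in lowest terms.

first term: 86/45 - 17/15*e1 - 28/25*e2 - 2/3*e3 - 10/3*e12 + e13 + 4/5*e23 - 4/15*e123
second term: 86/45 - 17/15*e1 - 28/25*e2 - 2/3*e3 + 10/3*e12 - e13 - 4/5*e23 + 4/15*e123
Answer: -56/25


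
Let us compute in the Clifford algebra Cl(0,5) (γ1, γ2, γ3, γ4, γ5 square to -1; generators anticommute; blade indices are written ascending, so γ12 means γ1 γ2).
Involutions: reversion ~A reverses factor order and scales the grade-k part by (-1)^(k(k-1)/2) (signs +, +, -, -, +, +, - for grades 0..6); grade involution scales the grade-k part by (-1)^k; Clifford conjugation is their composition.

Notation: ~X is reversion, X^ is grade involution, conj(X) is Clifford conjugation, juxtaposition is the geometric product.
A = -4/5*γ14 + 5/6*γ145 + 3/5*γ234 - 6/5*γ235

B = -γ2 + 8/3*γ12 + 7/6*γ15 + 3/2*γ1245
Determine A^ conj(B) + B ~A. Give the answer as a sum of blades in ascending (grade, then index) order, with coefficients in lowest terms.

first term: -5/4*γ2 + 35/36*γ4 - 32/15*γ24 - 6/5*γ25 + 3/5*γ34 - 6/5*γ35 + 14/15*γ45 - 7/5*γ123 + 4/5*γ124 + 17/5*γ134 - 23/10*γ135 - 20/9*γ245 - 5/6*γ1245 - 7/10*γ12345
second term: 5/4*γ2 - 35/36*γ4 + 32/15*γ24 + 6/5*γ25 - 3/5*γ34 + 6/5*γ35 - 14/15*γ45 - 7/5*γ123 + 4/5*γ124 + 17/5*γ134 - 23/10*γ135 - 20/9*γ245 - 5/6*γ1245 + 7/10*γ12345
Answer: -14/5*γ123 + 8/5*γ124 + 34/5*γ134 - 23/5*γ135 - 40/9*γ245 - 5/3*γ1245
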